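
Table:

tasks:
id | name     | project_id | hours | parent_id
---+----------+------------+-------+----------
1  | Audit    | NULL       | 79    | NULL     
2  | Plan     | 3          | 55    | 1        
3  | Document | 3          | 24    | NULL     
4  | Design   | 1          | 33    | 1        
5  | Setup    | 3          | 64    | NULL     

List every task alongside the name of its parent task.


This is a self-join: tasks is joined to a second copy of itself, matching each row's parent_id to another row's id. Use LEFT JOIN so rows with parent_id=NULL are kept.
  - task 1 (Audit): parent_id=NULL -> NULL
  - task 2 (Plan): parent_id=1 -> Audit
  - task 3 (Document): parent_id=NULL -> NULL
  - task 4 (Design): parent_id=1 -> Audit
  - task 5 (Setup): parent_id=NULL -> NULL

SQL:
SELECT a.name AS item, b.name AS parent
FROM tasks a
LEFT JOIN tasks b ON a.parent_id = b.id

Result:
item     | parent
---------+-------
Audit    | NULL  
Plan     | Audit 
Document | NULL  
Design   | Audit 
Setup    | NULL  


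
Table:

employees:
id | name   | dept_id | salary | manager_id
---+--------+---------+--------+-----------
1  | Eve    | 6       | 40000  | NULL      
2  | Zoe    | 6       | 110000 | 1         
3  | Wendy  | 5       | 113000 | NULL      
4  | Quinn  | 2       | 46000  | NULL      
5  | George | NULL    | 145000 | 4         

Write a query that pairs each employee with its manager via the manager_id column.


This is a self-join: employees is joined to a second copy of itself, matching each row's manager_id to another row's id. Use LEFT JOIN so rows with manager_id=NULL are kept.
  - employee 1 (Eve): manager_id=NULL -> NULL
  - employee 2 (Zoe): manager_id=1 -> Eve
  - employee 3 (Wendy): manager_id=NULL -> NULL
  - employee 4 (Quinn): manager_id=NULL -> NULL
  - employee 5 (George): manager_id=4 -> Quinn

SQL:
SELECT a.name AS item, b.name AS manager
FROM employees a
LEFT JOIN employees b ON a.manager_id = b.id

Result:
item   | manager
-------+--------
Eve    | NULL   
Zoe    | Eve    
Wendy  | NULL   
Quinn  | NULL   
George | Quinn  


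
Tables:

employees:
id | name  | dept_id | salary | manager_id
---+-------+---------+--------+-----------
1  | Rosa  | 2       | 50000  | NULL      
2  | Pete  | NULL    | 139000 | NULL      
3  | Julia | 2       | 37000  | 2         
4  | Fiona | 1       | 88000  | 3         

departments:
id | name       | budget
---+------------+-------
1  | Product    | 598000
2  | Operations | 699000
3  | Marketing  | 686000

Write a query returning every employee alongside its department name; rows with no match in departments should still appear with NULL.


LEFT JOIN keeps every row from employees (the left table); where dept_id has no match in departments, the department columns become NULL. Walk through each employee:
  - employee 1 (Rosa): dept_id=2 -> matches Operations
  - employee 2 (Pete): dept_id=NULL, no match -> kept with NULL
  - employee 3 (Julia): dept_id=2 -> matches Operations
  - employee 4 (Fiona): dept_id=1 -> matches Product
All 4 rows appear; 1 has NULL department.

SQL:
SELECT a.name, b.name AS department
FROM employees a
LEFT JOIN departments b ON a.dept_id = b.id

Result:
name  | department
------+-----------
Rosa  | Operations
Pete  | NULL      
Julia | Operations
Fiona | Product   


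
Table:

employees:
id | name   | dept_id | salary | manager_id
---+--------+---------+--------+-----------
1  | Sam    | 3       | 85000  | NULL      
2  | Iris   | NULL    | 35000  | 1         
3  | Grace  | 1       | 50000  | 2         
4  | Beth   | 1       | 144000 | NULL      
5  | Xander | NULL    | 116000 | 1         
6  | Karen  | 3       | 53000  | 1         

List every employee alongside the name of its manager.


This is a self-join: employees is joined to a second copy of itself, matching each row's manager_id to another row's id. Use LEFT JOIN so rows with manager_id=NULL are kept.
  - employee 1 (Sam): manager_id=NULL -> NULL
  - employee 2 (Iris): manager_id=1 -> Sam
  - employee 3 (Grace): manager_id=2 -> Iris
  - employee 4 (Beth): manager_id=NULL -> NULL
  - employee 5 (Xander): manager_id=1 -> Sam
  - employee 6 (Karen): manager_id=1 -> Sam

SQL:
SELECT a.name AS item, b.name AS manager
FROM employees a
LEFT JOIN employees b ON a.manager_id = b.id

Result:
item   | manager
-------+--------
Sam    | NULL   
Iris   | Sam    
Grace  | Iris   
Beth   | NULL   
Xander | Sam    
Karen  | Sam    


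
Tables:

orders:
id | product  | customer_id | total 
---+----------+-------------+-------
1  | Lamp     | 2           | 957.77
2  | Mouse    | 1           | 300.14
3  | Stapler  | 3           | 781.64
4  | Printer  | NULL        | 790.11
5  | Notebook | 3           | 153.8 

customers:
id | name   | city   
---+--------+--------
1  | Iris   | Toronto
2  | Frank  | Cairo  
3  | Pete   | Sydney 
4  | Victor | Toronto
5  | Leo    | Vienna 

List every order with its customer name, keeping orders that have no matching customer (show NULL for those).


LEFT JOIN keeps every row from orders (the left table); where customer_id has no match in customers, the customer columns become NULL. Walk through each order:
  - order 1 (Lamp): customer_id=2 -> matches Frank
  - order 2 (Mouse): customer_id=1 -> matches Iris
  - order 3 (Stapler): customer_id=3 -> matches Pete
  - order 4 (Printer): customer_id=NULL, no match -> kept with NULL
  - order 5 (Notebook): customer_id=3 -> matches Pete
All 5 rows appear; 1 has NULL customer.

SQL:
SELECT a.product, b.name AS customer
FROM orders a
LEFT JOIN customers b ON a.customer_id = b.id

Result:
product  | customer
---------+---------
Lamp     | Frank   
Mouse    | Iris    
Stapler  | Pete    
Printer  | NULL    
Notebook | Pete    


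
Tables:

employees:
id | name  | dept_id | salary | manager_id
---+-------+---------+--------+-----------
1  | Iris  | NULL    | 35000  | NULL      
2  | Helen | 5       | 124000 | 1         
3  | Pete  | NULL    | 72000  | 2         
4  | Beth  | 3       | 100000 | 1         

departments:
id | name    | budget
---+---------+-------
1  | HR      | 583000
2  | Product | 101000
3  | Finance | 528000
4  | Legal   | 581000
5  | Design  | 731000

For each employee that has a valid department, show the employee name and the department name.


INNER JOIN keeps only employees rows whose dept_id matches an id in departments. Walk through each employee:
  - employee 1 (Iris): dept_id=NULL, no match -> dropped
  - employee 2 (Helen): dept_id=5 -> matches Design
  - employee 3 (Pete): dept_id=NULL, no match -> dropped
  - employee 4 (Beth): dept_id=3 -> matches Finance
So 2 of 4 rows are dropped.

SQL:
SELECT a.name, b.name AS department
FROM employees a
INNER JOIN departments b ON a.dept_id = b.id

Result:
name  | department
------+-----------
Helen | Design    
Beth  | Finance   


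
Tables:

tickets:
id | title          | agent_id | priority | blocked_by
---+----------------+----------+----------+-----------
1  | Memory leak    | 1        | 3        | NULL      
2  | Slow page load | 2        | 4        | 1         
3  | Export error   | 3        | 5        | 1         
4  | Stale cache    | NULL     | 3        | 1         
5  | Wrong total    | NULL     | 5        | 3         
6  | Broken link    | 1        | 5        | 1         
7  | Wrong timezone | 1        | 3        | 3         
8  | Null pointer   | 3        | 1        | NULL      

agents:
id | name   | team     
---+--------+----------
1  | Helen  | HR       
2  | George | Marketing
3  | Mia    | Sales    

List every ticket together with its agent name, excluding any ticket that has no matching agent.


INNER JOIN keeps only tickets rows whose agent_id matches an id in agents. Walk through each ticket:
  - ticket 1 (Memory leak): agent_id=1 -> matches Helen
  - ticket 2 (Slow page load): agent_id=2 -> matches George
  - ticket 3 (Export error): agent_id=3 -> matches Mia
  - ticket 4 (Stale cache): agent_id=NULL, no match -> dropped
  - ticket 5 (Wrong total): agent_id=NULL, no match -> dropped
  - ticket 6 (Broken link): agent_id=1 -> matches Helen
  - ticket 7 (Wrong timezone): agent_id=1 -> matches Helen
  - ticket 8 (Null pointer): agent_id=3 -> matches Mia
So 2 of 8 rows are dropped.

SQL:
SELECT a.title, b.name AS agent
FROM tickets a
INNER JOIN agents b ON a.agent_id = b.id

Result:
title          | agent 
---------------+-------
Memory leak    | Helen 
Slow page load | George
Export error   | Mia   
Broken link    | Helen 
Wrong timezone | Helen 
Null pointer   | Mia   


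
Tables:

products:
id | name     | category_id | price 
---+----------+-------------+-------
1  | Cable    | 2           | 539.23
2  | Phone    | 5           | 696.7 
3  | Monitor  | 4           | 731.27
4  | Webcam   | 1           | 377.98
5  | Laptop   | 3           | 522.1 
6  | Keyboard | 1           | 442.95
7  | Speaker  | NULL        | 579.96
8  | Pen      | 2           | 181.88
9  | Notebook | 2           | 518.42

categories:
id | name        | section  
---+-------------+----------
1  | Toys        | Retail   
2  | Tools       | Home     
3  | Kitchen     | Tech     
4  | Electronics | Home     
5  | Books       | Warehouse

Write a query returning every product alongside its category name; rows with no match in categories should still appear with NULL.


LEFT JOIN keeps every row from products (the left table); where category_id has no match in categories, the category columns become NULL. Walk through each product:
  - product 1 (Cable): category_id=2 -> matches Tools
  - product 2 (Phone): category_id=5 -> matches Books
  - product 3 (Monitor): category_id=4 -> matches Electronics
  - product 4 (Webcam): category_id=1 -> matches Toys
  - product 5 (Laptop): category_id=3 -> matches Kitchen
  - product 6 (Keyboard): category_id=1 -> matches Toys
  - product 7 (Speaker): category_id=NULL, no match -> kept with NULL
  - product 8 (Pen): category_id=2 -> matches Tools
  - product 9 (Notebook): category_id=2 -> matches Tools
All 9 rows appear; 1 has NULL category.

SQL:
SELECT a.name, b.name AS category
FROM products a
LEFT JOIN categories b ON a.category_id = b.id

Result:
name     | category   
---------+------------
Cable    | Tools      
Phone    | Books      
Monitor  | Electronics
Webcam   | Toys       
Laptop   | Kitchen    
Keyboard | Toys       
Speaker  | NULL       
Pen      | Tools      
Notebook | Tools      


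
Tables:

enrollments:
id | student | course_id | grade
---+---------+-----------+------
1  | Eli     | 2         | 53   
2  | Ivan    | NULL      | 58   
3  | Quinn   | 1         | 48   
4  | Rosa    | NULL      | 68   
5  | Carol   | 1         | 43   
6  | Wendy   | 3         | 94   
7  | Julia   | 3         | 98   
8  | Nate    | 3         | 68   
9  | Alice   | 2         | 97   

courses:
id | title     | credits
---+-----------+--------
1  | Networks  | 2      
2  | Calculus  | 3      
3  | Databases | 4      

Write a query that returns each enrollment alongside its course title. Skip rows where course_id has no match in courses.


INNER JOIN keeps only enrollments rows whose course_id matches an id in courses. Walk through each enrollment:
  - enrollment 1 (Eli): course_id=2 -> matches Calculus
  - enrollment 2 (Ivan): course_id=NULL, no match -> dropped
  - enrollment 3 (Quinn): course_id=1 -> matches Networks
  - enrollment 4 (Rosa): course_id=NULL, no match -> dropped
  - enrollment 5 (Carol): course_id=1 -> matches Networks
  - enrollment 6 (Wendy): course_id=3 -> matches Databases
  - enrollment 7 (Julia): course_id=3 -> matches Databases
  - enrollment 8 (Nate): course_id=3 -> matches Databases
  - enrollment 9 (Alice): course_id=2 -> matches Calculus
So 2 of 9 rows are dropped.

SQL:
SELECT a.student, b.title AS course
FROM enrollments a
INNER JOIN courses b ON a.course_id = b.id

Result:
student | course   
--------+----------
Eli     | Calculus 
Quinn   | Networks 
Carol   | Networks 
Wendy   | Databases
Julia   | Databases
Nate    | Databases
Alice   | Calculus 


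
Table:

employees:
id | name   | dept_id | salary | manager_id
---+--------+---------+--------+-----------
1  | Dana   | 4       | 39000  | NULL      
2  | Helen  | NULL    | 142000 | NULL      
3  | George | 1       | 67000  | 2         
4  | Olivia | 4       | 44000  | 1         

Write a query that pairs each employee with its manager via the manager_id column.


This is a self-join: employees is joined to a second copy of itself, matching each row's manager_id to another row's id. Use LEFT JOIN so rows with manager_id=NULL are kept.
  - employee 1 (Dana): manager_id=NULL -> NULL
  - employee 2 (Helen): manager_id=NULL -> NULL
  - employee 3 (George): manager_id=2 -> Helen
  - employee 4 (Olivia): manager_id=1 -> Dana

SQL:
SELECT a.name AS item, b.name AS manager
FROM employees a
LEFT JOIN employees b ON a.manager_id = b.id

Result:
item   | manager
-------+--------
Dana   | NULL   
Helen  | NULL   
George | Helen  
Olivia | Dana   


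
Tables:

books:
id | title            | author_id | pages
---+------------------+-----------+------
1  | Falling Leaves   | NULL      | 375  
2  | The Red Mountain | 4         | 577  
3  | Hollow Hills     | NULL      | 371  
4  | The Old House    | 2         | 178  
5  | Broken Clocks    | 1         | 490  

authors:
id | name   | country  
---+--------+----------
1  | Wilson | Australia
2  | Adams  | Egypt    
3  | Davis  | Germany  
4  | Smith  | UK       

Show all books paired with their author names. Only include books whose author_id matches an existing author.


INNER JOIN keeps only books rows whose author_id matches an id in authors. Walk through each book:
  - book 1 (Falling Leaves): author_id=NULL, no match -> dropped
  - book 2 (The Red Mountain): author_id=4 -> matches Smith
  - book 3 (Hollow Hills): author_id=NULL, no match -> dropped
  - book 4 (The Old House): author_id=2 -> matches Adams
  - book 5 (Broken Clocks): author_id=1 -> matches Wilson
So 2 of 5 rows are dropped.

SQL:
SELECT a.title, b.name AS author
FROM books a
INNER JOIN authors b ON a.author_id = b.id

Result:
title            | author
-----------------+-------
The Red Mountain | Smith 
The Old House    | Adams 
Broken Clocks    | Wilson


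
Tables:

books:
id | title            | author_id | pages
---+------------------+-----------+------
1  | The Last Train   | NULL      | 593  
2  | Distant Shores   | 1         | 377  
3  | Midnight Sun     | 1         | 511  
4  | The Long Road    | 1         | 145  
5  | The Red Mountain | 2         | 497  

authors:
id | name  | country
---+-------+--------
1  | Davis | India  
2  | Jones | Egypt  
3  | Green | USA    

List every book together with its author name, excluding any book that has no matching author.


INNER JOIN keeps only books rows whose author_id matches an id in authors. Walk through each book:
  - book 1 (The Last Train): author_id=NULL, no match -> dropped
  - book 2 (Distant Shores): author_id=1 -> matches Davis
  - book 3 (Midnight Sun): author_id=1 -> matches Davis
  - book 4 (The Long Road): author_id=1 -> matches Davis
  - book 5 (The Red Mountain): author_id=2 -> matches Jones
So 1 of 5 rows is dropped.

SQL:
SELECT a.title, b.name AS author
FROM books a
INNER JOIN authors b ON a.author_id = b.id

Result:
title            | author
-----------------+-------
Distant Shores   | Davis 
Midnight Sun     | Davis 
The Long Road    | Davis 
The Red Mountain | Jones 


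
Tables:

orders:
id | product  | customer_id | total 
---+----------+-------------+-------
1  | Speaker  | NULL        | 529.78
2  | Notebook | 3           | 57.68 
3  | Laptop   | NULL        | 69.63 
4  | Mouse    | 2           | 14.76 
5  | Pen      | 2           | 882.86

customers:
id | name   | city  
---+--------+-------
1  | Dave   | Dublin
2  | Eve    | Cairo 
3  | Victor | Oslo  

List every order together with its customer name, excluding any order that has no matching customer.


INNER JOIN keeps only orders rows whose customer_id matches an id in customers. Walk through each order:
  - order 1 (Speaker): customer_id=NULL, no match -> dropped
  - order 2 (Notebook): customer_id=3 -> matches Victor
  - order 3 (Laptop): customer_id=NULL, no match -> dropped
  - order 4 (Mouse): customer_id=2 -> matches Eve
  - order 5 (Pen): customer_id=2 -> matches Eve
So 2 of 5 rows are dropped.

SQL:
SELECT a.product, b.name AS customer
FROM orders a
INNER JOIN customers b ON a.customer_id = b.id

Result:
product  | customer
---------+---------
Notebook | Victor  
Mouse    | Eve     
Pen      | Eve     


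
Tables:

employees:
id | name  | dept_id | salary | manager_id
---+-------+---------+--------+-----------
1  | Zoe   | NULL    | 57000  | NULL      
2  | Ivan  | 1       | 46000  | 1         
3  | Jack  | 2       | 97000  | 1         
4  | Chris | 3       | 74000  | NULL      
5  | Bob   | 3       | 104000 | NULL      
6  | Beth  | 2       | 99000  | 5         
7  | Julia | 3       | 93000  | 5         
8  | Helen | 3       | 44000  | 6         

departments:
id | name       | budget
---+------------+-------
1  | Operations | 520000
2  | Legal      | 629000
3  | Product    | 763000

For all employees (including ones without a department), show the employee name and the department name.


LEFT JOIN keeps every row from employees (the left table); where dept_id has no match in departments, the department columns become NULL. Walk through each employee:
  - employee 1 (Zoe): dept_id=NULL, no match -> kept with NULL
  - employee 2 (Ivan): dept_id=1 -> matches Operations
  - employee 3 (Jack): dept_id=2 -> matches Legal
  - employee 4 (Chris): dept_id=3 -> matches Product
  - employee 5 (Bob): dept_id=3 -> matches Product
  - employee 6 (Beth): dept_id=2 -> matches Legal
  - employee 7 (Julia): dept_id=3 -> matches Product
  - employee 8 (Helen): dept_id=3 -> matches Product
All 8 rows appear; 1 has NULL department.

SQL:
SELECT a.name, b.name AS department
FROM employees a
LEFT JOIN departments b ON a.dept_id = b.id

Result:
name  | department
------+-----------
Zoe   | NULL      
Ivan  | Operations
Jack  | Legal     
Chris | Product   
Bob   | Product   
Beth  | Legal     
Julia | Product   
Helen | Product   


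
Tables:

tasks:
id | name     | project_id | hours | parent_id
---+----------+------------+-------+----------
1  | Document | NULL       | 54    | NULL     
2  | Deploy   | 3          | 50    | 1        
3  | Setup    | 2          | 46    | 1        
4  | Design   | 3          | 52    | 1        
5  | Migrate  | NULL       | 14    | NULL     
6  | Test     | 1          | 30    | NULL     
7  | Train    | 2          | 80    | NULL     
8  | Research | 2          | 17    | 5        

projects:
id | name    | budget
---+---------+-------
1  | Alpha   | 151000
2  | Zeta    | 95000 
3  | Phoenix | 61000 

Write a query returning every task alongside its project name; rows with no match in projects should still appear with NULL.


LEFT JOIN keeps every row from tasks (the left table); where project_id has no match in projects, the project columns become NULL. Walk through each task:
  - task 1 (Document): project_id=NULL, no match -> kept with NULL
  - task 2 (Deploy): project_id=3 -> matches Phoenix
  - task 3 (Setup): project_id=2 -> matches Zeta
  - task 4 (Design): project_id=3 -> matches Phoenix
  - task 5 (Migrate): project_id=NULL, no match -> kept with NULL
  - task 6 (Test): project_id=1 -> matches Alpha
  - task 7 (Train): project_id=2 -> matches Zeta
  - task 8 (Research): project_id=2 -> matches Zeta
All 8 rows appear; 2 have NULL project.

SQL:
SELECT a.name, b.name AS project
FROM tasks a
LEFT JOIN projects b ON a.project_id = b.id

Result:
name     | project
---------+--------
Document | NULL   
Deploy   | Phoenix
Setup    | Zeta   
Design   | Phoenix
Migrate  | NULL   
Test     | Alpha  
Train    | Zeta   
Research | Zeta   


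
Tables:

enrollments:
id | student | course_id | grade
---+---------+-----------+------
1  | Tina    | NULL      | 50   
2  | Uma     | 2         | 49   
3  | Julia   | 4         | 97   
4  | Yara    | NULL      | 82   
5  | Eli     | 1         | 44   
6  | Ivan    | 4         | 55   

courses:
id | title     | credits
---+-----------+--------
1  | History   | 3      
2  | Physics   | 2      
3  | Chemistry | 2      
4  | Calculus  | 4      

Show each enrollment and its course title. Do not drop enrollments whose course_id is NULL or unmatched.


LEFT JOIN keeps every row from enrollments (the left table); where course_id has no match in courses, the course columns become NULL. Walk through each enrollment:
  - enrollment 1 (Tina): course_id=NULL, no match -> kept with NULL
  - enrollment 2 (Uma): course_id=2 -> matches Physics
  - enrollment 3 (Julia): course_id=4 -> matches Calculus
  - enrollment 4 (Yara): course_id=NULL, no match -> kept with NULL
  - enrollment 5 (Eli): course_id=1 -> matches History
  - enrollment 6 (Ivan): course_id=4 -> matches Calculus
All 6 rows appear; 2 have NULL course.

SQL:
SELECT a.student, b.title AS course
FROM enrollments a
LEFT JOIN courses b ON a.course_id = b.id

Result:
student | course  
--------+---------
Tina    | NULL    
Uma     | Physics 
Julia   | Calculus
Yara    | NULL    
Eli     | History 
Ivan    | Calculus


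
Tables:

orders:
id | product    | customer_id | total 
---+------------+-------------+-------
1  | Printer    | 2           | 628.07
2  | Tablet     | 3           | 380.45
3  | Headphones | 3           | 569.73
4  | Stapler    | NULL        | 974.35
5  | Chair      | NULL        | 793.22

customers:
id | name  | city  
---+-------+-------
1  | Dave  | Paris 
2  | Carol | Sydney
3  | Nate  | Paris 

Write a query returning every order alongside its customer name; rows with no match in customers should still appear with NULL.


LEFT JOIN keeps every row from orders (the left table); where customer_id has no match in customers, the customer columns become NULL. Walk through each order:
  - order 1 (Printer): customer_id=2 -> matches Carol
  - order 2 (Tablet): customer_id=3 -> matches Nate
  - order 3 (Headphones): customer_id=3 -> matches Nate
  - order 4 (Stapler): customer_id=NULL, no match -> kept with NULL
  - order 5 (Chair): customer_id=NULL, no match -> kept with NULL
All 5 rows appear; 2 have NULL customer.

SQL:
SELECT a.product, b.name AS customer
FROM orders a
LEFT JOIN customers b ON a.customer_id = b.id

Result:
product    | customer
-----------+---------
Printer    | Carol   
Tablet     | Nate    
Headphones | Nate    
Stapler    | NULL    
Chair      | NULL    


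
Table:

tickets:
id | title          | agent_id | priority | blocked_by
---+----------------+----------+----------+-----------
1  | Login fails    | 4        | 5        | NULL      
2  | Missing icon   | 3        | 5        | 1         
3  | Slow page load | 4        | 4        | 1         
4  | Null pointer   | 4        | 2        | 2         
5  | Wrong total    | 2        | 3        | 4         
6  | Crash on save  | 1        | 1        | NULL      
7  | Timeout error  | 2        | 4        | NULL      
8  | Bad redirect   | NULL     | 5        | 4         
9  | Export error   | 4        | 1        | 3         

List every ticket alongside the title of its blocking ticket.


This is a self-join: tickets is joined to a second copy of itself, matching each row's blocked_by to another row's id. Use LEFT JOIN so rows with blocked_by=NULL are kept.
  - ticket 1 (Login fails): blocked_by=NULL -> NULL
  - ticket 2 (Missing icon): blocked_by=1 -> Login fails
  - ticket 3 (Slow page load): blocked_by=1 -> Login fails
  - ticket 4 (Null pointer): blocked_by=2 -> Missing icon
  - ticket 5 (Wrong total): blocked_by=4 -> Null pointer
  - ticket 6 (Crash on save): blocked_by=NULL -> NULL
  - ticket 7 (Timeout error): blocked_by=NULL -> NULL
  - ticket 8 (Bad redirect): blocked_by=4 -> Null pointer
  - ticket 9 (Export error): blocked_by=3 -> Slow page load

SQL:
SELECT a.title AS item, b.title AS blocked_by
FROM tickets a
LEFT JOIN tickets b ON a.blocked_by = b.id

Result:
item           | blocked_by    
---------------+---------------
Login fails    | NULL          
Missing icon   | Login fails   
Slow page load | Login fails   
Null pointer   | Missing icon  
Wrong total    | Null pointer  
Crash on save  | NULL          
Timeout error  | NULL          
Bad redirect   | Null pointer  
Export error   | Slow page load


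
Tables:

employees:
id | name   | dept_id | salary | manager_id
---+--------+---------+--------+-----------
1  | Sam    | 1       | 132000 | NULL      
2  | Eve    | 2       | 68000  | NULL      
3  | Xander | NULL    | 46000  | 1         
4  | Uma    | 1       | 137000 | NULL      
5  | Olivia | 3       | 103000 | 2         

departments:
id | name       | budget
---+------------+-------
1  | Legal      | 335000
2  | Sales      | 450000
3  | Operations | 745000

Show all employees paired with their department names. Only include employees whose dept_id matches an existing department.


INNER JOIN keeps only employees rows whose dept_id matches an id in departments. Walk through each employee:
  - employee 1 (Sam): dept_id=1 -> matches Legal
  - employee 2 (Eve): dept_id=2 -> matches Sales
  - employee 3 (Xander): dept_id=NULL, no match -> dropped
  - employee 4 (Uma): dept_id=1 -> matches Legal
  - employee 5 (Olivia): dept_id=3 -> matches Operations
So 1 of 5 rows is dropped.

SQL:
SELECT a.name, b.name AS department
FROM employees a
INNER JOIN departments b ON a.dept_id = b.id

Result:
name   | department
-------+-----------
Sam    | Legal     
Eve    | Sales     
Uma    | Legal     
Olivia | Operations


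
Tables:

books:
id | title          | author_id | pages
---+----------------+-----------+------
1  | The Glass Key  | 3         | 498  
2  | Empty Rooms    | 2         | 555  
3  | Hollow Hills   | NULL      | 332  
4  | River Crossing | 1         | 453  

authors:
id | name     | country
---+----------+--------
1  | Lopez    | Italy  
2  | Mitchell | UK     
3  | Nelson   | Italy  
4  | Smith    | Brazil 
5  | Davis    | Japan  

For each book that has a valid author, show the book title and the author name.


INNER JOIN keeps only books rows whose author_id matches an id in authors. Walk through each book:
  - book 1 (The Glass Key): author_id=3 -> matches Nelson
  - book 2 (Empty Rooms): author_id=2 -> matches Mitchell
  - book 3 (Hollow Hills): author_id=NULL, no match -> dropped
  - book 4 (River Crossing): author_id=1 -> matches Lopez
So 1 of 4 rows is dropped.

SQL:
SELECT a.title, b.name AS author
FROM books a
INNER JOIN authors b ON a.author_id = b.id

Result:
title          | author  
---------------+---------
The Glass Key  | Nelson  
Empty Rooms    | Mitchell
River Crossing | Lopez   


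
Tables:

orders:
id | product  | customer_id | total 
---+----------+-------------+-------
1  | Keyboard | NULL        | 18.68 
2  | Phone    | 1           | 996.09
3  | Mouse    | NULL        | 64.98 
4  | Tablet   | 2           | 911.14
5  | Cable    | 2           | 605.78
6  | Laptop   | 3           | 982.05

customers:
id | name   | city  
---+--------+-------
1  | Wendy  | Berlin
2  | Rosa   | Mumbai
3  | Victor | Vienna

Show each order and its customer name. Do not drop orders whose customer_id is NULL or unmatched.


LEFT JOIN keeps every row from orders (the left table); where customer_id has no match in customers, the customer columns become NULL. Walk through each order:
  - order 1 (Keyboard): customer_id=NULL, no match -> kept with NULL
  - order 2 (Phone): customer_id=1 -> matches Wendy
  - order 3 (Mouse): customer_id=NULL, no match -> kept with NULL
  - order 4 (Tablet): customer_id=2 -> matches Rosa
  - order 5 (Cable): customer_id=2 -> matches Rosa
  - order 6 (Laptop): customer_id=3 -> matches Victor
All 6 rows appear; 2 have NULL customer.

SQL:
SELECT a.product, b.name AS customer
FROM orders a
LEFT JOIN customers b ON a.customer_id = b.id

Result:
product  | customer
---------+---------
Keyboard | NULL    
Phone    | Wendy   
Mouse    | NULL    
Tablet   | Rosa    
Cable    | Rosa    
Laptop   | Victor  


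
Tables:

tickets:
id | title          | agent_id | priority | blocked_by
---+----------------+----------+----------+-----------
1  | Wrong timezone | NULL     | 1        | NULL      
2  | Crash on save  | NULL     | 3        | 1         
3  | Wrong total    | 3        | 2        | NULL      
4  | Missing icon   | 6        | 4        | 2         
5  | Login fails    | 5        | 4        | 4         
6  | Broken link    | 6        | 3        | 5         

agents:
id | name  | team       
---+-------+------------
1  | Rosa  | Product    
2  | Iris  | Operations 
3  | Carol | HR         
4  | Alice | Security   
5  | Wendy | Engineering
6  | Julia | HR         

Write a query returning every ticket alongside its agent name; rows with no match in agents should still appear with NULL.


LEFT JOIN keeps every row from tickets (the left table); where agent_id has no match in agents, the agent columns become NULL. Walk through each ticket:
  - ticket 1 (Wrong timezone): agent_id=NULL, no match -> kept with NULL
  - ticket 2 (Crash on save): agent_id=NULL, no match -> kept with NULL
  - ticket 3 (Wrong total): agent_id=3 -> matches Carol
  - ticket 4 (Missing icon): agent_id=6 -> matches Julia
  - ticket 5 (Login fails): agent_id=5 -> matches Wendy
  - ticket 6 (Broken link): agent_id=6 -> matches Julia
All 6 rows appear; 2 have NULL agent.

SQL:
SELECT a.title, b.name AS agent
FROM tickets a
LEFT JOIN agents b ON a.agent_id = b.id

Result:
title          | agent
---------------+------
Wrong timezone | NULL 
Crash on save  | NULL 
Wrong total    | Carol
Missing icon   | Julia
Login fails    | Wendy
Broken link    | Julia


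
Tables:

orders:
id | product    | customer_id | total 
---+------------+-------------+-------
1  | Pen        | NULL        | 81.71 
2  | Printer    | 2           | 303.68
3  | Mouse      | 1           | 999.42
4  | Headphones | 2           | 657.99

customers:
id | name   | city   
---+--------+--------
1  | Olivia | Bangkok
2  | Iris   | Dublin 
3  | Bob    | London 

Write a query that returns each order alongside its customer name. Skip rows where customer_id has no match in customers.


INNER JOIN keeps only orders rows whose customer_id matches an id in customers. Walk through each order:
  - order 1 (Pen): customer_id=NULL, no match -> dropped
  - order 2 (Printer): customer_id=2 -> matches Iris
  - order 3 (Mouse): customer_id=1 -> matches Olivia
  - order 4 (Headphones): customer_id=2 -> matches Iris
So 1 of 4 rows is dropped.

SQL:
SELECT a.product, b.name AS customer
FROM orders a
INNER JOIN customers b ON a.customer_id = b.id

Result:
product    | customer
-----------+---------
Printer    | Iris    
Mouse      | Olivia  
Headphones | Iris    


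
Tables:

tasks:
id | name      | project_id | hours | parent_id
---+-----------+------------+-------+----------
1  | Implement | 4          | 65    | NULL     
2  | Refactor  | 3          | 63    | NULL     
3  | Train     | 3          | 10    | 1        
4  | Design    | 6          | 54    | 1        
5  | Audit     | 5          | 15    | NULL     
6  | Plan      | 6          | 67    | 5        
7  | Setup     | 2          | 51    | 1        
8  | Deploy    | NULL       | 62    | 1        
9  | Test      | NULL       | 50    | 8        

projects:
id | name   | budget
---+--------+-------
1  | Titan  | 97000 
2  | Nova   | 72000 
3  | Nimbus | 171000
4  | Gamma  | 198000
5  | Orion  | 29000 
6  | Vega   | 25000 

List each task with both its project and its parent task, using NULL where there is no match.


Two LEFT JOINs from the same base table tasks: one to projects via project_id, one to tasks itself via parent_id. Both are LEFT so every task is preserved.
Match against projects:
  - task 1 (Implement): project_id=4 -> matches Gamma
  - task 2 (Refactor): project_id=3 -> matches Nimbus
  - task 3 (Train): project_id=3 -> matches Nimbus
  - task 4 (Design): project_id=6 -> matches Vega
  - task 5 (Audit): project_id=5 -> matches Orion
  - task 6 (Plan): project_id=6 -> matches Vega
  - task 7 (Setup): project_id=2 -> matches Nova
  - task 8 (Deploy): project_id=NULL, no match -> kept with NULL
  - task 9 (Test): project_id=NULL, no match -> kept with NULL
Match against tasks (self):
  - task 1 (Implement): parent_id=NULL -> NULL
  - task 2 (Refactor): parent_id=NULL -> NULL
  - task 3 (Train): parent_id=1 -> Implement
  - task 4 (Design): parent_id=1 -> Implement
  - task 5 (Audit): parent_id=NULL -> NULL
  - task 6 (Plan): parent_id=5 -> Audit
  - task 7 (Setup): parent_id=1 -> Implement
  - task 8 (Deploy): parent_id=1 -> Implement
  - task 9 (Test): parent_id=8 -> Deploy

SQL:
SELECT a.name, b.name AS project, c.name AS parent
FROM tasks a
LEFT JOIN projects b ON a.project_id = b.id
LEFT JOIN tasks c ON a.parent_id = c.id

Result:
name      | project | parent   
----------+---------+----------
Implement | Gamma   | NULL     
Refactor  | Nimbus  | NULL     
Train     | Nimbus  | Implement
Design    | Vega    | Implement
Audit     | Orion   | NULL     
Plan      | Vega    | Audit    
Setup     | Nova    | Implement
Deploy    | NULL    | Implement
Test      | NULL    | Deploy   


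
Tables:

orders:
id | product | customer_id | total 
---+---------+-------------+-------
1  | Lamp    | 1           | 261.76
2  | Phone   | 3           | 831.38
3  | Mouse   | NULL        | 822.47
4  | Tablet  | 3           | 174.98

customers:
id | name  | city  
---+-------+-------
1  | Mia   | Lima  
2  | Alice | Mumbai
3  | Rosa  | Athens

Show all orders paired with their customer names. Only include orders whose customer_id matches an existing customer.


INNER JOIN keeps only orders rows whose customer_id matches an id in customers. Walk through each order:
  - order 1 (Lamp): customer_id=1 -> matches Mia
  - order 2 (Phone): customer_id=3 -> matches Rosa
  - order 3 (Mouse): customer_id=NULL, no match -> dropped
  - order 4 (Tablet): customer_id=3 -> matches Rosa
So 1 of 4 rows is dropped.

SQL:
SELECT a.product, b.name AS customer
FROM orders a
INNER JOIN customers b ON a.customer_id = b.id

Result:
product | customer
--------+---------
Lamp    | Mia     
Phone   | Rosa    
Tablet  | Rosa    


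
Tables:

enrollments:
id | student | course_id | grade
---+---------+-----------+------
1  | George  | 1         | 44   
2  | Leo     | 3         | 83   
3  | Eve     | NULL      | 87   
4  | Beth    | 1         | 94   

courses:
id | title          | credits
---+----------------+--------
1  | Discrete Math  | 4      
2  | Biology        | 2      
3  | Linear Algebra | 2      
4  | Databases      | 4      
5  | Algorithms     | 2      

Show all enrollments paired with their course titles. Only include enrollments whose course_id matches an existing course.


INNER JOIN keeps only enrollments rows whose course_id matches an id in courses. Walk through each enrollment:
  - enrollment 1 (George): course_id=1 -> matches Discrete Math
  - enrollment 2 (Leo): course_id=3 -> matches Linear Algebra
  - enrollment 3 (Eve): course_id=NULL, no match -> dropped
  - enrollment 4 (Beth): course_id=1 -> matches Discrete Math
So 1 of 4 rows is dropped.

SQL:
SELECT a.student, b.title AS course
FROM enrollments a
INNER JOIN courses b ON a.course_id = b.id

Result:
student | course        
--------+---------------
George  | Discrete Math 
Leo     | Linear Algebra
Beth    | Discrete Math 


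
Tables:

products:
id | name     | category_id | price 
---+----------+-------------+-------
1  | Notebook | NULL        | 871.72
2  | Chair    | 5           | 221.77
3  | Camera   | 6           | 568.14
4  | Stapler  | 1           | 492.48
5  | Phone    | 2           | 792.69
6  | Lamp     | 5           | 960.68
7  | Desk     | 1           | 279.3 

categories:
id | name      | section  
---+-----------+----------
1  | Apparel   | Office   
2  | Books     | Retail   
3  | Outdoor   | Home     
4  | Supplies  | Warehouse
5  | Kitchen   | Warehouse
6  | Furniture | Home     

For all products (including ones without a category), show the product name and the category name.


LEFT JOIN keeps every row from products (the left table); where category_id has no match in categories, the category columns become NULL. Walk through each product:
  - product 1 (Notebook): category_id=NULL, no match -> kept with NULL
  - product 2 (Chair): category_id=5 -> matches Kitchen
  - product 3 (Camera): category_id=6 -> matches Furniture
  - product 4 (Stapler): category_id=1 -> matches Apparel
  - product 5 (Phone): category_id=2 -> matches Books
  - product 6 (Lamp): category_id=5 -> matches Kitchen
  - product 7 (Desk): category_id=1 -> matches Apparel
All 7 rows appear; 1 has NULL category.

SQL:
SELECT a.name, b.name AS category
FROM products a
LEFT JOIN categories b ON a.category_id = b.id

Result:
name     | category 
---------+----------
Notebook | NULL     
Chair    | Kitchen  
Camera   | Furniture
Stapler  | Apparel  
Phone    | Books    
Lamp     | Kitchen  
Desk     | Apparel  


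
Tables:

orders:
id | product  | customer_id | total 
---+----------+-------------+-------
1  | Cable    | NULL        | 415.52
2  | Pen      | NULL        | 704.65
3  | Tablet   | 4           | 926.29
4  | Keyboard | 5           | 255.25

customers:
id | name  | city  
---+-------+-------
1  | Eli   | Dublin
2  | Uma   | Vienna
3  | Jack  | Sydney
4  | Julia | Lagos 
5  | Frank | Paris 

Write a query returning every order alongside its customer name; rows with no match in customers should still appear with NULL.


LEFT JOIN keeps every row from orders (the left table); where customer_id has no match in customers, the customer columns become NULL. Walk through each order:
  - order 1 (Cable): customer_id=NULL, no match -> kept with NULL
  - order 2 (Pen): customer_id=NULL, no match -> kept with NULL
  - order 3 (Tablet): customer_id=4 -> matches Julia
  - order 4 (Keyboard): customer_id=5 -> matches Frank
All 4 rows appear; 2 have NULL customer.

SQL:
SELECT a.product, b.name AS customer
FROM orders a
LEFT JOIN customers b ON a.customer_id = b.id

Result:
product  | customer
---------+---------
Cable    | NULL    
Pen      | NULL    
Tablet   | Julia   
Keyboard | Frank   


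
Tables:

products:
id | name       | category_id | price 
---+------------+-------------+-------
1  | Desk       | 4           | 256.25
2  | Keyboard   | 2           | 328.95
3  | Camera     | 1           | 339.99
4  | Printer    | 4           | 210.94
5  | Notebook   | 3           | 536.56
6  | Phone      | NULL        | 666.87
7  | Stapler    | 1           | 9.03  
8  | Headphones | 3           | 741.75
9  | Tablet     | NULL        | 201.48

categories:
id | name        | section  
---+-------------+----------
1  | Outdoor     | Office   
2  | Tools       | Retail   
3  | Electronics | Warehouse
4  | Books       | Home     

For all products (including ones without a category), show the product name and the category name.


LEFT JOIN keeps every row from products (the left table); where category_id has no match in categories, the category columns become NULL. Walk through each product:
  - product 1 (Desk): category_id=4 -> matches Books
  - product 2 (Keyboard): category_id=2 -> matches Tools
  - product 3 (Camera): category_id=1 -> matches Outdoor
  - product 4 (Printer): category_id=4 -> matches Books
  - product 5 (Notebook): category_id=3 -> matches Electronics
  - product 6 (Phone): category_id=NULL, no match -> kept with NULL
  - product 7 (Stapler): category_id=1 -> matches Outdoor
  - product 8 (Headphones): category_id=3 -> matches Electronics
  - product 9 (Tablet): category_id=NULL, no match -> kept with NULL
All 9 rows appear; 2 have NULL category.

SQL:
SELECT a.name, b.name AS category
FROM products a
LEFT JOIN categories b ON a.category_id = b.id

Result:
name       | category   
-----------+------------
Desk       | Books      
Keyboard   | Tools      
Camera     | Outdoor    
Printer    | Books      
Notebook   | Electronics
Phone      | NULL       
Stapler    | Outdoor    
Headphones | Electronics
Tablet     | NULL       


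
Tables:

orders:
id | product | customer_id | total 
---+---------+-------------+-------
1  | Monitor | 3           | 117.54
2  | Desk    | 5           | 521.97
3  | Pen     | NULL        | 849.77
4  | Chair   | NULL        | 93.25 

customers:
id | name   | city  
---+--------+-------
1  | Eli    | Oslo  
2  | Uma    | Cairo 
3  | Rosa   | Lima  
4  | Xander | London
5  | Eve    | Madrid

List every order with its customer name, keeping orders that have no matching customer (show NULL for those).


LEFT JOIN keeps every row from orders (the left table); where customer_id has no match in customers, the customer columns become NULL. Walk through each order:
  - order 1 (Monitor): customer_id=3 -> matches Rosa
  - order 2 (Desk): customer_id=5 -> matches Eve
  - order 3 (Pen): customer_id=NULL, no match -> kept with NULL
  - order 4 (Chair): customer_id=NULL, no match -> kept with NULL
All 4 rows appear; 2 have NULL customer.

SQL:
SELECT a.product, b.name AS customer
FROM orders a
LEFT JOIN customers b ON a.customer_id = b.id

Result:
product | customer
--------+---------
Monitor | Rosa    
Desk    | Eve     
Pen     | NULL    
Chair   | NULL    
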